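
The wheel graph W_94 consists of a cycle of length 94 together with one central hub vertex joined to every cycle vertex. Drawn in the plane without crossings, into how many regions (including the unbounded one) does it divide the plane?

W_94 has V = 94 + 1 = 95 vertices and E = 2·94 = 188 edges.
By Euler's formula F = 2 − V + E = 2 − 95 + 188 = 95.

95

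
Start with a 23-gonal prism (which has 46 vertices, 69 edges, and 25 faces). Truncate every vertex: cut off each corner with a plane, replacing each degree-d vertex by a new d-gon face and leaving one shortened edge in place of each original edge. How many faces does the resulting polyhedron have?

Truncation replaces each original edge-end by a new vertex, so V′ = 2E = 138.
Each original edge survives, and each old vertex of degree d contributes d new edges; summing degrees gives Σd = 2E, so E′ = E + 2E = 3E = 207.
Each original face survives and each original vertex becomes one new face: F′ = F + V = 71.

71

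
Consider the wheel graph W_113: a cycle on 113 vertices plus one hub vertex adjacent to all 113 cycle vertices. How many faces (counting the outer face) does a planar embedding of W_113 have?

114

W_113 has V = 113 + 1 = 114 vertices and E = 2·113 = 226 edges.
By Euler's formula F = 2 − V + E = 2 − 114 + 226 = 114.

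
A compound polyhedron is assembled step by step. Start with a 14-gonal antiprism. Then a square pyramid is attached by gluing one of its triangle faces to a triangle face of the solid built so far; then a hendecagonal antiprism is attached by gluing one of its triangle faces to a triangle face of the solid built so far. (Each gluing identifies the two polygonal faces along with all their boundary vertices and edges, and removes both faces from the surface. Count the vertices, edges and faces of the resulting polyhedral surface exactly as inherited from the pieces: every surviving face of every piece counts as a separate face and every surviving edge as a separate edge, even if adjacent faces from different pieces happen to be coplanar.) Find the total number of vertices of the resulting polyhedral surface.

A 14-gonal antiprism: V=28, E=56, F=30.
Attach a square pyramid (V=5, E=8, F=5) along a 3-gon: merge 3 vertices and 3 edges, delete both glued faces → V=30, E=61, F=33.
Attach a hendecagonal antiprism (V=22, E=44, F=24) along a 3-gon: merge 3 vertices and 3 edges, delete both glued faces → V=49, E=102, F=55.
Check: V − E + F = 49 − 102 + 55 = 2.

49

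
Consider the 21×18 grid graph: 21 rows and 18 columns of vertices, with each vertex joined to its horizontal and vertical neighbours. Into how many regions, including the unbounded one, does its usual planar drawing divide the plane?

The grid has V = 21·18 = 378 vertices and E = 21·17 + 18·20 = 717 edges.
F = 2 − V + E = 2 − 378 + 717 = 341.

341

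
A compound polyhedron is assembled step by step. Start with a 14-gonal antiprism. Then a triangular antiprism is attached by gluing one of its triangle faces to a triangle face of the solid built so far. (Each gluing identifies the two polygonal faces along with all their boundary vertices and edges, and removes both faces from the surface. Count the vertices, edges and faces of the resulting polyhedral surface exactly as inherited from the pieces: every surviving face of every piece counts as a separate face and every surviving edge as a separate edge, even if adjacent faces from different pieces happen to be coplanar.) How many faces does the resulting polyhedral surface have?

A 14-gonal antiprism: V=28, E=56, F=30.
Attach a triangular antiprism (V=6, E=12, F=8) along a 3-gon: merge 3 vertices and 3 edges, delete both glued faces → V=31, E=65, F=36.
Check: V − E + F = 31 − 65 + 36 = 2.

36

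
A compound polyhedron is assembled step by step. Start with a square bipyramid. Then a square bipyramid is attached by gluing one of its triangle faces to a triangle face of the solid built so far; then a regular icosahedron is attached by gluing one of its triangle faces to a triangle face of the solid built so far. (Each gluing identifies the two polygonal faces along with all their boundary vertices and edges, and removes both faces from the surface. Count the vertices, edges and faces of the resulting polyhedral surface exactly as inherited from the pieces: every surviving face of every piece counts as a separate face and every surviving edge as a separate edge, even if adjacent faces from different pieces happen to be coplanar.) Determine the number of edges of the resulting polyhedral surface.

A square bipyramid: V=6, E=12, F=8.
Attach a square bipyramid (V=6, E=12, F=8) along a 3-gon: merge 3 vertices and 3 edges, delete both glued faces → V=9, E=21, F=14.
Attach a regular icosahedron (V=12, E=30, F=20) along a 3-gon: merge 3 vertices and 3 edges, delete both glued faces → V=18, E=48, F=32.
Check: V − E + F = 18 − 48 + 32 = 2.

48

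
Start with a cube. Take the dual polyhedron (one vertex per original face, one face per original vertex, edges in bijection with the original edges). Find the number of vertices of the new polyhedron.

The base solid has V = 8, E = 12, F = 6.
The dual swaps V and F and preserves E: V′ = F = 6, E′ = E = 12, F′ = V = 8.

6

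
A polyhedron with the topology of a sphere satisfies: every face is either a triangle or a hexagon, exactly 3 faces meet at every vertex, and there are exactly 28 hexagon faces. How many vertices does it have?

Let x be the number of triangles; then F = 28 + x.
Edge–face incidences: 2E = 6·28 + 3·x = 168 + 3x.
Every vertex has degree 3, so 3V = 2E.
Euler: V − E + F = 2 ⇒ (2E)/3 − E + (28 + x) = 2.
Multiply by 6: 2·(2E) − 3·(2E) + 6·(28 + x) = 12, i.e. 168 + 6x − (168 + 3x) = 12.
Collecting terms: 3x = 12, so x = 4.
Then 2E = 168 + 3·4 = 180, so E = 90, V = 2E/3 = 60, F = 28 + 4 = 32.

60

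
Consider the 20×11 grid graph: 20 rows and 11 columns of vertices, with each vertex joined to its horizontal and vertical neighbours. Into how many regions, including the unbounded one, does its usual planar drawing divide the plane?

191

The grid has V = 20·11 = 220 vertices and E = 20·10 + 11·19 = 409 edges.
F = 2 − V + E = 2 − 220 + 409 = 191.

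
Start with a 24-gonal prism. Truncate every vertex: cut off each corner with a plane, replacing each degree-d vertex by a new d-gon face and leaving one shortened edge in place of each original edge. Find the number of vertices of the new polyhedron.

The base solid has V = 48, E = 72, F = 26.
Truncation replaces each original edge-end by a new vertex, so V′ = 2E = 144.
Each original edge survives, and each old vertex of degree d contributes d new edges; summing degrees gives Σd = 2E, so E′ = E + 2E = 3E = 216.
Each original face survives and each original vertex becomes one new face: F′ = F + V = 74.

144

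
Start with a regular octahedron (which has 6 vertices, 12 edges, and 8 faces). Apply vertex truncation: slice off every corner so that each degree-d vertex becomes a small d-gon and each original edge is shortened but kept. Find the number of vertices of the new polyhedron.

Truncation replaces each original edge-end by a new vertex, so V′ = 2E = 24.
Each original edge survives, and each old vertex of degree d contributes d new edges; summing degrees gives Σd = 2E, so E′ = E + 2E = 3E = 36.
Each original face survives and each original vertex becomes one new face: F′ = F + V = 14.

24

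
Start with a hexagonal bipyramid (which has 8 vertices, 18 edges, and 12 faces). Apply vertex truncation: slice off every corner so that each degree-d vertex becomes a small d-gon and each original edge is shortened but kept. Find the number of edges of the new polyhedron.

Truncation replaces each original edge-end by a new vertex, so V′ = 2E = 36.
Each original edge survives, and each old vertex of degree d contributes d new edges; summing degrees gives Σd = 2E, so E′ = E + 2E = 3E = 54.
Each original face survives and each original vertex becomes one new face: F′ = F + V = 20.

54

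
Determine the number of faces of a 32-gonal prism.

A prism on an n-gon has two n-gon bases and n rectangular sides: V = 2·32 = 64, E = 3·32 = 96, F = 32 + 2 = 34.

34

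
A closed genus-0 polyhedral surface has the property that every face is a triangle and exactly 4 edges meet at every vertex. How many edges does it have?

Each face has 3 edges and each edge borders two faces, so 2E = 3F.
Each vertex has degree 4, so 4V = 2E and hence V = 3F/4.
Euler: V − E + F = 2 ⇒ (3F/4) − (3F/2) + F = 2.
Multiply by 8: (6 − 12 + 8)F = 16, i.e. 2F = 16.
So F = 8, E = 3·8/2 = 12, V = 3·8/4 = 6.

12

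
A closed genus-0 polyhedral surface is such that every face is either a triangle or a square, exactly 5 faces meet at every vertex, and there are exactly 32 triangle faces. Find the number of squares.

6

Let x be the number of squares; then F = 32 + x.
Edge–face incidences: 2E = 3·32 + 4·x = 96 + 4x.
Every vertex has degree 5, so 5V = 2E.
Euler: V − E + F = 2 ⇒ (2E)/5 − E + (32 + x) = 2.
Multiply by 10: 2·(2E) − 5·(2E) + 10·(32 + x) = 20, i.e. 320 + 10x − 3·(96 + 4x) = 20.
Collecting terms: −2x + 32 = 20, so −2x = −12, so x = 6.
Then 2E = 96 + 4·6 = 120, so E = 60, V = 2E/5 = 24, F = 32 + 6 = 38.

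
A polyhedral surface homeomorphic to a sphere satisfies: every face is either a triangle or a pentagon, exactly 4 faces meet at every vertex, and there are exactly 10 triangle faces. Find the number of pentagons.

Let x be the number of pentagons; then F = 10 + x.
Edge–face incidences: 2E = 3·10 + 5·x = 30 + 5x.
Every vertex has degree 4, so 4V = 2E.
Euler: V − E + F = 2 ⇒ (2E)/4 − E + (10 + x) = 2.
Multiply by 8: 2·(2E) − 4·(2E) + 8·(10 + x) = 16, i.e. 80 + 8x − 2·(30 + 5x) = 16.
Collecting terms: −2x + 20 = 16, so −2x = −4, so x = 2.
Then 2E = 30 + 5·2 = 40, so E = 20, V = 2E/4 = 10, F = 10 + 2 = 12.

2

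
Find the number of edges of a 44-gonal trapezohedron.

The n-trapezohedron (dual of the n-antiprism) has V = 2·44 + 2 = 90, E = 4·44 = 176, F = 2·44 = 88.
Check: V − E + F = 90 − 176 + 88 = 2.

176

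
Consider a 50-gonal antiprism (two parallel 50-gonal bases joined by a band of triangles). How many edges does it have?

An antiprism on an n-gon has two n-gon caps and 2n triangles: V = 2·50 = 100, E = 4·50 = 200, F = 2·50 + 2 = 102.

200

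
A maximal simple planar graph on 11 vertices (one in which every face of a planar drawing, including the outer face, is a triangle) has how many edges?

In a plane triangulation 3F = 2E and V − E + F = 2, so E = 3V − 6 = 3·11 − 6 = 27.

27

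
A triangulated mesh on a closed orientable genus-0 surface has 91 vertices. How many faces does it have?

χ = 2 − 2·0 = 2, and every face is a triangle so 3F = 2E.
V − E + F = 2 with E = 3F/2 gives 91 − (3/2 − 1)·F = 2, so F = 178 and E = 267.

178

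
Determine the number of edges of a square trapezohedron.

The n-trapezohedron (dual of the n-antiprism) has V = 2·4 + 2 = 10, E = 4·4 = 16, F = 2·4 = 8.

16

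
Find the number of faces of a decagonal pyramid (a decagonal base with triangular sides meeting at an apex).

11

A pyramid on an n-gon base has one n-gon and n triangles: V = 10 + 1 = 11, E = 2·10 = 20, F = 10 + 1 = 11.
Check: V − E + F = 11 − 20 + 11 = 2.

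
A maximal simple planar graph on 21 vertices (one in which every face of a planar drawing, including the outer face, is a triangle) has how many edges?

In a plane triangulation 3F = 2E and V − E + F = 2, so E = 3V − 6 = 3·21 − 6 = 57.

57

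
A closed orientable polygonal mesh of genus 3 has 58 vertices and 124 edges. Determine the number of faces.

For a closed orientable surface of genus 3, χ = 2 − 2·3 = -4.
F = -4 − V + E = -4 − 58 + 124 = 62.

62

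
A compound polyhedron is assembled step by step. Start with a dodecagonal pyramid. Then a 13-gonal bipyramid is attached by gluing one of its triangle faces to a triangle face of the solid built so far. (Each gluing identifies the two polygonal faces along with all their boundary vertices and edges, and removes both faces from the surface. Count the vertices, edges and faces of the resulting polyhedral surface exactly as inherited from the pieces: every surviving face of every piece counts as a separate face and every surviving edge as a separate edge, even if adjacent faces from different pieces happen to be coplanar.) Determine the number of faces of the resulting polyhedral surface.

37

A dodecagonal pyramid: V=13, E=24, F=13.
Attach a 13-gonal bipyramid (V=15, E=39, F=26) along a 3-gon: merge 3 vertices and 3 edges, delete both glued faces → V=25, E=60, F=37.
Check: V − E + F = 25 − 60 + 37 = 2.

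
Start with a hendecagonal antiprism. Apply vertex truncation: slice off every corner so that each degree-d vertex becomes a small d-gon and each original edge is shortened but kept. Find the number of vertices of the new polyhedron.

88

The base solid has V = 22, E = 44, F = 24.
Truncation replaces each original edge-end by a new vertex, so V′ = 2E = 88.
Each original edge survives, and each old vertex of degree d contributes d new edges; summing degrees gives Σd = 2E, so E′ = E + 2E = 3E = 132.
Each original face survives and each original vertex becomes one new face: F′ = F + V = 46.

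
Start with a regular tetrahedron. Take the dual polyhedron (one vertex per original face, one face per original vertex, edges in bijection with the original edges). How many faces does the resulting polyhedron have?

The base solid has V = 4, E = 6, F = 4.
The dual swaps V and F and preserves E: V′ = F = 4, E′ = E = 6, F′ = V = 4.

4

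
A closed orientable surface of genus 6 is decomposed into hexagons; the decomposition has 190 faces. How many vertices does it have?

370

χ = 2 − 2·6 = -10, and every face is a hexagon so 6F = 2E.
E = 6·190/2 = 570. Then V = -10 + E − F = -10 + 570 − 190 = 370.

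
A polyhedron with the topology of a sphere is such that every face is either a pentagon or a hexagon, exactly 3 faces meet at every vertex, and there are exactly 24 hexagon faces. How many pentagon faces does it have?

Let x be the number of pentagons; then F = 24 + x.
Edge–face incidences: 2E = 6·24 + 5·x = 144 + 5x.
Every vertex has degree 3, so 3V = 2E.
Euler: V − E + F = 2 ⇒ (2E)/3 − E + (24 + x) = 2.
Multiply by 6: 2·(2E) − 3·(2E) + 6·(24 + x) = 12, i.e. 144 + 6x − (144 + 5x) = 12.
Collecting terms: x = 12.
Then 2E = 144 + 5·12 = 204, so E = 102, V = 2E/3 = 68, F = 24 + 12 = 36.

12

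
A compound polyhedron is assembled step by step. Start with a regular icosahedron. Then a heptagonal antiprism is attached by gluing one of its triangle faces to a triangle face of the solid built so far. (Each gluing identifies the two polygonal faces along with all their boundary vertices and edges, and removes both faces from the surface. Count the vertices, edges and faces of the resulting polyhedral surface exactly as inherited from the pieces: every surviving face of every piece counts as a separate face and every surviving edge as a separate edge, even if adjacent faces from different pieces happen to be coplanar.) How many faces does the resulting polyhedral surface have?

A regular icosahedron: V=12, E=30, F=20.
Attach a heptagonal antiprism (V=14, E=28, F=16) along a 3-gon: merge 3 vertices and 3 edges, delete both glued faces → V=23, E=55, F=34.
Check: V − E + F = 23 − 55 + 34 = 2.

34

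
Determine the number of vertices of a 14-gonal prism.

A prism on an n-gon has two n-gon bases and n rectangular sides: V = 2·14 = 28, E = 3·14 = 42, F = 14 + 2 = 16.
Check: V − E + F = 28 − 42 + 16 = 2.

28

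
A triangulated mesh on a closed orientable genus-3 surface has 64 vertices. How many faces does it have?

χ = 2 − 2·3 = -4, and every face is a triangle so 3F = 2E.
V − E + F = -4 with E = 3F/2 gives 64 − (3/2 − 1)·F = -4, so F = 136 and E = 204.

136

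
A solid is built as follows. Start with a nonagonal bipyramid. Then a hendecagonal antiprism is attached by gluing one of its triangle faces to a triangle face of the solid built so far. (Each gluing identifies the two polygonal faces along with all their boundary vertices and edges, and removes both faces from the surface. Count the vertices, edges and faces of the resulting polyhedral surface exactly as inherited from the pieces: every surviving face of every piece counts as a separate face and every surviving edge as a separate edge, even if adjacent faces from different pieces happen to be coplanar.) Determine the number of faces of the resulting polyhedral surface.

40

A nonagonal bipyramid: V=11, E=27, F=18.
Attach a hendecagonal antiprism (V=22, E=44, F=24) along a 3-gon: merge 3 vertices and 3 edges, delete both glued faces → V=30, E=68, F=40.
Check: V − E + F = 30 − 68 + 40 = 2.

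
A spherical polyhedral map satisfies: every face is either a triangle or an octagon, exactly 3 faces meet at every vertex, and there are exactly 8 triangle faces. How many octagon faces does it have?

Let x be the number of octagons; then F = 8 + x.
Edge–face incidences: 2E = 3·8 + 8·x = 24 + 8x.
Every vertex has degree 3, so 3V = 2E.
Euler: V − E + F = 2 ⇒ (2E)/3 − E + (8 + x) = 2.
Multiply by 6: 2·(2E) − 3·(2E) + 6·(8 + x) = 12, i.e. 48 + 6x − (24 + 8x) = 12.
Collecting terms: −2x + 24 = 12, so −2x = −12, so x = 6.
Then 2E = 24 + 8·6 = 72, so E = 36, V = 2E/3 = 24, F = 8 + 6 = 14.

6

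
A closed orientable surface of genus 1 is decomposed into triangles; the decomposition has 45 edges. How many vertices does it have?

15

χ = 2 − 2·1 = 0, and every face is a triangle so 3F = 2E.
F = 2E/3 = 30. Then V = 0 + E − F = 0 + 45 − 30 = 15.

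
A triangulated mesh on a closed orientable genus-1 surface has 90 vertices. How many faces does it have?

χ = 2 − 2·1 = 0, and every face is a triangle so 3F = 2E.
V − E + F = 0 with E = 3F/2 gives 90 − (3/2 − 1)·F = 0, so F = 180 and E = 270.

180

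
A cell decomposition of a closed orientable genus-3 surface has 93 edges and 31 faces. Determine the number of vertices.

For a closed orientable surface of genus 3, χ = 2 − 2·3 = -4.
V = -4 + E − F = -4 + 93 − 31 = 58.

58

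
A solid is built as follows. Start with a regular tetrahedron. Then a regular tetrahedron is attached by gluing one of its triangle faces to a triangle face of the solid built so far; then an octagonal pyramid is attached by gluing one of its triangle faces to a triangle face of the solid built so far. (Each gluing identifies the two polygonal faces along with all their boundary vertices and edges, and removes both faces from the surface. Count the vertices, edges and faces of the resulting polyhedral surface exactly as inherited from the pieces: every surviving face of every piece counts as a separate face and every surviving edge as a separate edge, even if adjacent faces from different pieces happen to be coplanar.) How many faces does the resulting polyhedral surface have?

13

A regular tetrahedron: V=4, E=6, F=4.
Attach a regular tetrahedron (V=4, E=6, F=4) along a 3-gon: merge 3 vertices and 3 edges, delete both glued faces → V=5, E=9, F=6.
Attach an octagonal pyramid (V=9, E=16, F=9) along a 3-gon: merge 3 vertices and 3 edges, delete both glued faces → V=11, E=22, F=13.
Check: V − E + F = 11 − 22 + 13 = 2.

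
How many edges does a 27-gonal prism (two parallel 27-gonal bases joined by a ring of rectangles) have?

A prism on an n-gon has two n-gon bases and n rectangular sides: V = 2·27 = 54, E = 3·27 = 81, F = 27 + 2 = 29.

81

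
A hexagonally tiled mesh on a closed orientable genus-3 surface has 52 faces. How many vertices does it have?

100

χ = 2 − 2·3 = -4, and every face is a hexagon so 6F = 2E.
E = 6·52/2 = 156. Then V = -4 + E − F = -4 + 156 − 52 = 100.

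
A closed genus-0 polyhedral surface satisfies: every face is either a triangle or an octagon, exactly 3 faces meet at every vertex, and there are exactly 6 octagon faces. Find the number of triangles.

8

Let x be the number of triangles; then F = 6 + x.
Edge–face incidences: 2E = 8·6 + 3·x = 48 + 3x.
Every vertex has degree 3, so 3V = 2E.
Euler: V − E + F = 2 ⇒ (2E)/3 − E + (6 + x) = 2.
Multiply by 6: 2·(2E) − 3·(2E) + 6·(6 + x) = 12, i.e. 36 + 6x − (48 + 3x) = 12.
Collecting terms: 3x − 12 = 12, so 3x = 24, so x = 8.
Then 2E = 48 + 3·8 = 72, so E = 36, V = 2E/3 = 24, F = 6 + 8 = 14.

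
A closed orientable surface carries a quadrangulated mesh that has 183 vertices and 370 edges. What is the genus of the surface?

Every face is a square and each edge borders two faces, so 4F = 2·370, giving F = 185.
χ = V − E + F = 183 − 370 + 185 = -2.
For a closed orientable surface χ = 2 − 2g, so g = (2 − (-2))/2 = 2.

2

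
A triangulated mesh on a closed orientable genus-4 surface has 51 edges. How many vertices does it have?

χ = 2 − 2·4 = -6, and every face is a triangle so 3F = 2E.
F = 2E/3 = 34. Then V = -6 + E − F = -6 + 51 − 34 = 11.

11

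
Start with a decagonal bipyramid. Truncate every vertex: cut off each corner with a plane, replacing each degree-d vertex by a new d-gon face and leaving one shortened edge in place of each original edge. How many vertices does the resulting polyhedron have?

60

The base solid has V = 12, E = 30, F = 20.
Truncation replaces each original edge-end by a new vertex, so V′ = 2E = 60.
Each original edge survives, and each old vertex of degree d contributes d new edges; summing degrees gives Σd = 2E, so E′ = E + 2E = 3E = 90.
Each original face survives and each original vertex becomes one new face: F′ = F + V = 32.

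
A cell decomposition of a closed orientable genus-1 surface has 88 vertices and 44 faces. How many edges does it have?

132

For a closed orientable surface of genus 1, χ = 2 − 2·1 = 0.
E = V + F − (0) = 88 + 44 − (0) = 132.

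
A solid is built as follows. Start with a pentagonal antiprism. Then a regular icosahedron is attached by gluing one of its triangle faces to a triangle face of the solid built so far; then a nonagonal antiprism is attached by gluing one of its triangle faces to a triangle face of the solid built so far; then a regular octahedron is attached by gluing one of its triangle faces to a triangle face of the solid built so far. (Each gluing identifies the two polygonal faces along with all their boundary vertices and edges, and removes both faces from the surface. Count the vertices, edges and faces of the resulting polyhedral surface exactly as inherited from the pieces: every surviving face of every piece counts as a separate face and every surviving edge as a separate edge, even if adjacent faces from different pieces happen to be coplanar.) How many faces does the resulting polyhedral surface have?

A pentagonal antiprism: V=10, E=20, F=12.
Attach a regular icosahedron (V=12, E=30, F=20) along a 3-gon: merge 3 vertices and 3 edges, delete both glued faces → V=19, E=47, F=30.
Attach a nonagonal antiprism (V=18, E=36, F=20) along a 3-gon: merge 3 vertices and 3 edges, delete both glued faces → V=34, E=80, F=48.
Attach a regular octahedron (V=6, E=12, F=8) along a 3-gon: merge 3 vertices and 3 edges, delete both glued faces → V=37, E=89, F=54.
Check: V − E + F = 37 − 89 + 54 = 2.

54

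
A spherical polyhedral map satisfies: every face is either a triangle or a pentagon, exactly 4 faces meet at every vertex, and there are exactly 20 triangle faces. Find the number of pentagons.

12

Let x be the number of pentagons; then F = 20 + x.
Edge–face incidences: 2E = 3·20 + 5·x = 60 + 5x.
Every vertex has degree 4, so 4V = 2E.
Euler: V − E + F = 2 ⇒ (2E)/4 − E + (20 + x) = 2.
Multiply by 8: 2·(2E) − 4·(2E) + 8·(20 + x) = 16, i.e. 160 + 8x − 2·(60 + 5x) = 16.
Collecting terms: −2x + 40 = 16, so −2x = −24, so x = 12.
Then 2E = 60 + 5·12 = 120, so E = 60, V = 2E/4 = 30, F = 20 + 12 = 32.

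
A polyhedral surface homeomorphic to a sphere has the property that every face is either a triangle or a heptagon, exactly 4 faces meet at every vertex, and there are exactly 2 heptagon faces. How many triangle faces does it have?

14

Let x be the number of triangles; then F = 2 + x.
Edge–face incidences: 2E = 7·2 + 3·x = 14 + 3x.
Every vertex has degree 4, so 4V = 2E.
Euler: V − E + F = 2 ⇒ (2E)/4 − E + (2 + x) = 2.
Multiply by 8: 2·(2E) − 4·(2E) + 8·(2 + x) = 16, i.e. 16 + 8x − 2·(14 + 3x) = 16.
Collecting terms: 2x − 12 = 16, so 2x = 28, so x = 14.
Then 2E = 14 + 3·14 = 56, so E = 28, V = 2E/4 = 14, F = 2 + 14 = 16.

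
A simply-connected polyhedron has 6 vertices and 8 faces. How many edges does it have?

12

Here V − E + F = 2.
E = V + F − (2) = 6 + 8 − (2) = 12.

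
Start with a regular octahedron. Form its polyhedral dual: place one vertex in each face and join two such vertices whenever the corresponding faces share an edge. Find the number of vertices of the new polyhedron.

8

The base solid has V = 6, E = 12, F = 8.
The dual swaps V and F and preserves E: V′ = F = 8, E′ = E = 12, F′ = V = 6.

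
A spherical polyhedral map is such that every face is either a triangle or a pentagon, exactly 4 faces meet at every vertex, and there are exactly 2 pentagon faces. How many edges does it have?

Let x be the number of triangles; then F = 2 + x.
Edge–face incidences: 2E = 5·2 + 3·x = 10 + 3x.
Every vertex has degree 4, so 4V = 2E.
Euler: V − E + F = 2 ⇒ (2E)/4 − E + (2 + x) = 2.
Multiply by 8: 2·(2E) − 4·(2E) + 8·(2 + x) = 16, i.e. 16 + 8x − 2·(10 + 3x) = 16.
Collecting terms: 2x − 4 = 16, so 2x = 20, so x = 10.
Then 2E = 10 + 3·10 = 40, so E = 20, V = 2E/4 = 10, F = 2 + 10 = 12.

20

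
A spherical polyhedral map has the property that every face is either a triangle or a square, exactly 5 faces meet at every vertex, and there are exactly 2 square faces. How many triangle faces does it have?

24

Let x be the number of triangles; then F = 2 + x.
Edge–face incidences: 2E = 4·2 + 3·x = 8 + 3x.
Every vertex has degree 5, so 5V = 2E.
Euler: V − E + F = 2 ⇒ (2E)/5 − E + (2 + x) = 2.
Multiply by 10: 2·(2E) − 5·(2E) + 10·(2 + x) = 20, i.e. 20 + 10x − 3·(8 + 3x) = 20.
Collecting terms: x − 4 = 20, so x = 24.
Then 2E = 8 + 3·24 = 80, so E = 40, V = 2E/5 = 16, F = 2 + 24 = 26.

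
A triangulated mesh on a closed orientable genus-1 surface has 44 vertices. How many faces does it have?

88

χ = 2 − 2·1 = 0, and every face is a triangle so 3F = 2E.
V − E + F = 0 with E = 3F/2 gives 44 − (3/2 − 1)·F = 0, so F = 88 and E = 132.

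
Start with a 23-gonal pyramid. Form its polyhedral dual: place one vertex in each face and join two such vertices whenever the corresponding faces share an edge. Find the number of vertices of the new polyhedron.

24

The base solid has V = 24, E = 46, F = 24.
The dual swaps V and F and preserves E: V′ = F = 24, E′ = E = 46, F′ = V = 24.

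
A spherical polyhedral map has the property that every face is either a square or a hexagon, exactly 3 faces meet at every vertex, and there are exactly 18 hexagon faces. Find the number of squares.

Let x be the number of squares; then F = 18 + x.
Edge–face incidences: 2E = 6·18 + 4·x = 108 + 4x.
Every vertex has degree 3, so 3V = 2E.
Euler: V − E + F = 2 ⇒ (2E)/3 − E + (18 + x) = 2.
Multiply by 6: 2·(2E) − 3·(2E) + 6·(18 + x) = 12, i.e. 108 + 6x − (108 + 4x) = 12.
Collecting terms: 2x = 12, so x = 6.
Then 2E = 108 + 4·6 = 132, so E = 66, V = 2E/3 = 44, F = 18 + 6 = 24.

6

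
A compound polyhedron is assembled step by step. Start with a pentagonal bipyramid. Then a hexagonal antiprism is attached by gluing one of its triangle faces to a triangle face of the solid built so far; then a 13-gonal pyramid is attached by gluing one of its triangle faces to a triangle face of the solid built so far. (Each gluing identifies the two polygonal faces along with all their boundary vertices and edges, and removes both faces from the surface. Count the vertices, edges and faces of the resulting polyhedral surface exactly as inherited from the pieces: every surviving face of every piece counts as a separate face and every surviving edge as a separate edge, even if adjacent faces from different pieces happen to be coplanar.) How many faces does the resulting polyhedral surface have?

A pentagonal bipyramid: V=7, E=15, F=10.
Attach a hexagonal antiprism (V=12, E=24, F=14) along a 3-gon: merge 3 vertices and 3 edges, delete both glued faces → V=16, E=36, F=22.
Attach a 13-gonal pyramid (V=14, E=26, F=14) along a 3-gon: merge 3 vertices and 3 edges, delete both glued faces → V=27, E=59, F=34.
Check: V − E + F = 27 − 59 + 34 = 2.

34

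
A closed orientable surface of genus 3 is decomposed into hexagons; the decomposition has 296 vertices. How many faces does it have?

χ = 2 − 2·3 = -4, and every face is a hexagon so 6F = 2E.
V − E + F = -4 with E = 6F/2 gives 296 − (6/2 − 1)·F = -4, so F = 150 and E = 450.

150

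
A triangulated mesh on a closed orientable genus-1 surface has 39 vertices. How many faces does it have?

χ = 2 − 2·1 = 0, and every face is a triangle so 3F = 2E.
V − E + F = 0 with E = 3F/2 gives 39 − (3/2 − 1)·F = 0, so F = 78 and E = 117.

78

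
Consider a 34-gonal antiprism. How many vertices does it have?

68

An antiprism on an n-gon has two n-gon caps and 2n triangles: V = 2·34 = 68, E = 4·34 = 136, F = 2·34 + 2 = 70.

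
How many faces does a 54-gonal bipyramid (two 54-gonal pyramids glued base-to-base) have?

A bipyramid over an n-gon has 2n triangular faces and n + 2 vertices: V = 54 + 2 = 56, E = 3·54 = 162, F = 2·54 = 108.
Check: V − E + F = 56 − 162 + 108 = 2.

108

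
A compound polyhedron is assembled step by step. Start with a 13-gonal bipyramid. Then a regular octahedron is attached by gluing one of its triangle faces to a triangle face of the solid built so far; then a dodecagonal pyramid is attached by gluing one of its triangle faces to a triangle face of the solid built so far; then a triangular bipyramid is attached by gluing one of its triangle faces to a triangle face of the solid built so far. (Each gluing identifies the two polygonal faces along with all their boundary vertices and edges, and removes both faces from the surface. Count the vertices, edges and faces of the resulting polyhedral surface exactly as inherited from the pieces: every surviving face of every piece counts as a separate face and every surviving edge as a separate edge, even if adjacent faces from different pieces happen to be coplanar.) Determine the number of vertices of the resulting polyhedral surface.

A 13-gonal bipyramid: V=15, E=39, F=26.
Attach a regular octahedron (V=6, E=12, F=8) along a 3-gon: merge 3 vertices and 3 edges, delete both glued faces → V=18, E=48, F=32.
Attach a dodecagonal pyramid (V=13, E=24, F=13) along a 3-gon: merge 3 vertices and 3 edges, delete both glued faces → V=28, E=69, F=43.
Attach a triangular bipyramid (V=5, E=9, F=6) along a 3-gon: merge 3 vertices and 3 edges, delete both glued faces → V=30, E=75, F=47.
Check: V − E + F = 30 − 75 + 47 = 2.

30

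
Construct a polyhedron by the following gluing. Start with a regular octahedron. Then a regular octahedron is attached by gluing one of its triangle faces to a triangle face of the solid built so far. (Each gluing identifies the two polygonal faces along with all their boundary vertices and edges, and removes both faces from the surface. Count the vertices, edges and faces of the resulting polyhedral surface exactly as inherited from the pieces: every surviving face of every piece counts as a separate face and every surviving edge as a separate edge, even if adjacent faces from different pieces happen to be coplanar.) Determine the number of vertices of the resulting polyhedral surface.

A regular octahedron: V=6, E=12, F=8.
Attach a regular octahedron (V=6, E=12, F=8) along a 3-gon: merge 3 vertices and 3 edges, delete both glued faces → V=9, E=21, F=14.
Check: V − E + F = 9 − 21 + 14 = 2.

9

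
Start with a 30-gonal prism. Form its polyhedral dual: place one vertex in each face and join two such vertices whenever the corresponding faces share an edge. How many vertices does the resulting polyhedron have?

The base solid has V = 60, E = 90, F = 32.
The dual swaps V and F and preserves E: V′ = F = 32, E′ = E = 90, F′ = V = 60.

32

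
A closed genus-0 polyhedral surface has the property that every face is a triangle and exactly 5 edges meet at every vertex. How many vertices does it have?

Each face has 3 edges and each edge borders two faces, so 2E = 3F.
Each vertex has degree 5, so 5V = 2E and hence V = 3F/5.
Euler: V − E + F = 2 ⇒ (3F/5) − (3F/2) + F = 2.
Multiply by 10: (6 − 15 + 10)F = 20, i.e. 1F = 20.
So F = 20, E = 3·20/2 = 30, V = 3·20/5 = 12.

12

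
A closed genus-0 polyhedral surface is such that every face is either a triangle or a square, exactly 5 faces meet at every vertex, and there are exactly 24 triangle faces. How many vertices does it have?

16

Let x be the number of squares; then F = 24 + x.
Edge–face incidences: 2E = 3·24 + 4·x = 72 + 4x.
Every vertex has degree 5, so 5V = 2E.
Euler: V − E + F = 2 ⇒ (2E)/5 − E + (24 + x) = 2.
Multiply by 10: 2·(2E) − 5·(2E) + 10·(24 + x) = 20, i.e. 240 + 10x − 3·(72 + 4x) = 20.
Collecting terms: −2x + 24 = 20, so −2x = −4, so x = 2.
Then 2E = 72 + 4·2 = 80, so E = 40, V = 2E/5 = 16, F = 24 + 2 = 26.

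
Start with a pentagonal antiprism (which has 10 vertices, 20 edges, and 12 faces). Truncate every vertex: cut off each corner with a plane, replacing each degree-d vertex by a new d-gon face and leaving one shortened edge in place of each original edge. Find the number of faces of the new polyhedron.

Truncation replaces each original edge-end by a new vertex, so V′ = 2E = 40.
Each original edge survives, and each old vertex of degree d contributes d new edges; summing degrees gives Σd = 2E, so E′ = E + 2E = 3E = 60.
Each original face survives and each original vertex becomes one new face: F′ = F + V = 22.

22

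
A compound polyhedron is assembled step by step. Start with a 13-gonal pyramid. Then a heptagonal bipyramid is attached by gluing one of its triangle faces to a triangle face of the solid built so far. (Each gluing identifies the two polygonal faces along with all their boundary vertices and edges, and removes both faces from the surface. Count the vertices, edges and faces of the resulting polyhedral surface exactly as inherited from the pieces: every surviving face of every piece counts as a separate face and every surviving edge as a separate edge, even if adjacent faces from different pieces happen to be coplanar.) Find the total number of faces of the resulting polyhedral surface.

26

A 13-gonal pyramid: V=14, E=26, F=14.
Attach a heptagonal bipyramid (V=9, E=21, F=14) along a 3-gon: merge 3 vertices and 3 edges, delete both glued faces → V=20, E=44, F=26.
Check: V − E + F = 20 − 44 + 26 = 2.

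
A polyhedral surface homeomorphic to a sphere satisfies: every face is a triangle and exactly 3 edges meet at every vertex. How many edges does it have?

Each face has 3 edges and each edge borders two faces, so 2E = 3F.
Each vertex has degree 3, so 3V = 2E and hence V = 3F/3.
Euler: V − E + F = 2 ⇒ (3F/3) − (3F/2) + F = 2.
Multiply by 6: (6 − 9 + 6)F = 12, i.e. 3F = 12.
So F = 4, E = 3·4/2 = 6, V = 3·4/3 = 4.

6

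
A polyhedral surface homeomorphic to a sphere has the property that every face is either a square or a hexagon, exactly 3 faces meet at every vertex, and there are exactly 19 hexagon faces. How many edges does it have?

69

Let x be the number of squares; then F = 19 + x.
Edge–face incidences: 2E = 6·19 + 4·x = 114 + 4x.
Every vertex has degree 3, so 3V = 2E.
Euler: V − E + F = 2 ⇒ (2E)/3 − E + (19 + x) = 2.
Multiply by 6: 2·(2E) − 3·(2E) + 6·(19 + x) = 12, i.e. 114 + 6x − (114 + 4x) = 12.
Collecting terms: 2x = 12, so x = 6.
Then 2E = 114 + 4·6 = 138, so E = 69, V = 2E/3 = 46, F = 19 + 6 = 25.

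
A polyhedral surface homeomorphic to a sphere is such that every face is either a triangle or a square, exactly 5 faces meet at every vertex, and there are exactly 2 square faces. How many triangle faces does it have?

24

Let x be the number of triangles; then F = 2 + x.
Edge–face incidences: 2E = 4·2 + 3·x = 8 + 3x.
Every vertex has degree 5, so 5V = 2E.
Euler: V − E + F = 2 ⇒ (2E)/5 − E + (2 + x) = 2.
Multiply by 10: 2·(2E) − 5·(2E) + 10·(2 + x) = 20, i.e. 20 + 10x − 3·(8 + 3x) = 20.
Collecting terms: x − 4 = 20, so x = 24.
Then 2E = 8 + 3·24 = 80, so E = 40, V = 2E/5 = 16, F = 2 + 24 = 26.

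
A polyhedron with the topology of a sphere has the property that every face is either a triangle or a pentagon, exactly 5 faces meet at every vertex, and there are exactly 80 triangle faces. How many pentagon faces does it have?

12

Let x be the number of pentagons; then F = 80 + x.
Edge–face incidences: 2E = 3·80 + 5·x = 240 + 5x.
Every vertex has degree 5, so 5V = 2E.
Euler: V − E + F = 2 ⇒ (2E)/5 − E + (80 + x) = 2.
Multiply by 10: 2·(2E) − 5·(2E) + 10·(80 + x) = 20, i.e. 800 + 10x − 3·(240 + 5x) = 20.
Collecting terms: −5x + 80 = 20, so −5x = −60, so x = 12.
Then 2E = 240 + 5·12 = 300, so E = 150, V = 2E/5 = 60, F = 80 + 12 = 92.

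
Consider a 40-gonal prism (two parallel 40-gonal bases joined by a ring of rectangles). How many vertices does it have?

A prism on an n-gon has two n-gon bases and n rectangular sides: V = 2·40 = 80, E = 3·40 = 120, F = 40 + 2 = 42.
Check: V − E + F = 80 − 120 + 42 = 2.

80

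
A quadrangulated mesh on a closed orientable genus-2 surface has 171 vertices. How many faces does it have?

χ = 2 − 2·2 = -2, and every face is a square so 4F = 2E.
V − E + F = -2 with E = 4F/2 gives 171 − (4/2 − 1)·F = -2, so F = 173 and E = 346.

173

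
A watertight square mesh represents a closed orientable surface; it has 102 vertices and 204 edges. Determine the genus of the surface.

1

Every face is a square and each edge borders two faces, so 4F = 2·204, giving F = 102.
χ = V − E + F = 102 − 204 + 102 = 0.
For a closed orientable surface χ = 2 − 2g, so g = (2 − (0))/2 = 1.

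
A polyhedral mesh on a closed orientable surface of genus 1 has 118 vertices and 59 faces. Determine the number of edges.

177

For a closed orientable surface of genus 1, χ = 2 − 2·1 = 0.
E = V + F − (0) = 118 + 59 − (0) = 177.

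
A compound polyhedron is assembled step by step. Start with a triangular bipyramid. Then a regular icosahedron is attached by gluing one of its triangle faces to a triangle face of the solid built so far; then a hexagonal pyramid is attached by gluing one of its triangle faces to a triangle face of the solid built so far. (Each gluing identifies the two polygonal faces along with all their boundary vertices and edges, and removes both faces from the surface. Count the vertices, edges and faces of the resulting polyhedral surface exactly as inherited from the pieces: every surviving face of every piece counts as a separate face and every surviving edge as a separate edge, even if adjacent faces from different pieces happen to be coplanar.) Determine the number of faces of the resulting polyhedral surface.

A triangular bipyramid: V=5, E=9, F=6.
Attach a regular icosahedron (V=12, E=30, F=20) along a 3-gon: merge 3 vertices and 3 edges, delete both glued faces → V=14, E=36, F=24.
Attach a hexagonal pyramid (V=7, E=12, F=7) along a 3-gon: merge 3 vertices and 3 edges, delete both glued faces → V=18, E=45, F=29.
Check: V − E + F = 18 − 45 + 29 = 2.

29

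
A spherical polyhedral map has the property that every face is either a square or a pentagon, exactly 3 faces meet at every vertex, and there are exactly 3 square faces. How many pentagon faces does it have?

Let x be the number of pentagons; then F = 3 + x.
Edge–face incidences: 2E = 4·3 + 5·x = 12 + 5x.
Every vertex has degree 3, so 3V = 2E.
Euler: V − E + F = 2 ⇒ (2E)/3 − E + (3 + x) = 2.
Multiply by 6: 2·(2E) − 3·(2E) + 6·(3 + x) = 12, i.e. 18 + 6x − (12 + 5x) = 12.
Collecting terms: x + 6 = 12, so x = 6.
Then 2E = 12 + 5·6 = 42, so E = 21, V = 2E/3 = 14, F = 3 + 6 = 9.

6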